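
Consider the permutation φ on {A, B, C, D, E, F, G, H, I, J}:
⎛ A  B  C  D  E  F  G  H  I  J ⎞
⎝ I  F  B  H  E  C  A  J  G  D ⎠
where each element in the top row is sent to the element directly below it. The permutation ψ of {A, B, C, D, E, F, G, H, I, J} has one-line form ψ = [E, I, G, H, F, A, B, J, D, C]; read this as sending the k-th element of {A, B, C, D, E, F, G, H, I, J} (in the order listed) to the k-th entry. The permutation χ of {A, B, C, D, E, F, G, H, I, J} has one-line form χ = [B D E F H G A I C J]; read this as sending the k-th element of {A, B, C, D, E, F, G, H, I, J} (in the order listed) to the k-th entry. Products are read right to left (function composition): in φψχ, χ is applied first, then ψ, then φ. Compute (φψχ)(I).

(φψχ)(I) = φ(ψ(χ(I))). χ(I) = C, then ψ(C) = G, then φ(G) = A, so the result is A.

A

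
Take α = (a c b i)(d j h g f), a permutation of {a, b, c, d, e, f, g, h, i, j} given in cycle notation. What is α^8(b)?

b lies in the 4-cycle (a c b i).
Since the cycle has length 4, α^8 acts on it the same as α^0 (8 mod 4 = 0).
So α^8(b) = b.

b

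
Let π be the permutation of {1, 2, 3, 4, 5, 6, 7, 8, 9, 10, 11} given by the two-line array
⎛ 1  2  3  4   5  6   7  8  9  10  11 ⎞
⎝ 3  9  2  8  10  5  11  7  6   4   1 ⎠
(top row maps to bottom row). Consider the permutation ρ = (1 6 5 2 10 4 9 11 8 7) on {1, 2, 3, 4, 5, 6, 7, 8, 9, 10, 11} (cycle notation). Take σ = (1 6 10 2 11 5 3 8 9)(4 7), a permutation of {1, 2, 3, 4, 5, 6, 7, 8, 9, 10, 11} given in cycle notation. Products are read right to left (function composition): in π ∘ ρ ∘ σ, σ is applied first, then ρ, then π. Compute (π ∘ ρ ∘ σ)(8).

1

Apply the permutations in order: σ(8) = 9, then ρ(9) = 11, then π(11) = 1. So (π ∘ ρ ∘ σ)(8) = 1.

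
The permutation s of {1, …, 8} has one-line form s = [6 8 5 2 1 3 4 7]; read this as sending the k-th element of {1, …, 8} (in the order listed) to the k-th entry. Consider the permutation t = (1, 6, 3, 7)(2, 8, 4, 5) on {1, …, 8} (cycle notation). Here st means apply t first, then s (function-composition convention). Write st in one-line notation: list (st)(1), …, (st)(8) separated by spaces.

3 7 4 1 8 5 6 2

For each element, apply t then s: 1 → 6 → 3; 2 → 8 → 7; 3 → 7 → 4; 4 → 5 → 1; 5 → 2 → 8; 6 → 3 → 5; 7 → 1 → 6; 8 → 4 → 2.
Collecting the images, st = [3 7 4 1 8 5 6 2].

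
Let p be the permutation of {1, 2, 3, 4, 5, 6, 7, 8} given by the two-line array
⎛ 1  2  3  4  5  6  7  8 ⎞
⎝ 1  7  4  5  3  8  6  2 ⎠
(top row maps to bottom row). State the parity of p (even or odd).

In disjoint-cycle form the cycle lengths are 4, 3, 1.
A cycle of length ℓ contributes ℓ−1 transpositions, so p is a product of 3 + 2 = 5 transpositions — odd.

odd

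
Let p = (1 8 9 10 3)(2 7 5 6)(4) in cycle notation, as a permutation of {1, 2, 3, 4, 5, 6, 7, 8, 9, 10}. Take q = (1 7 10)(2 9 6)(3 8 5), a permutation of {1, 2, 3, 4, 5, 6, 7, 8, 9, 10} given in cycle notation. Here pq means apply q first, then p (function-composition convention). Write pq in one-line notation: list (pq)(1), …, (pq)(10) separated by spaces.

5 10 9 4 1 7 3 6 2 8

For each element, apply q then p: 1 → 7 → 5; 2 → 9 → 10; 3 → 8 → 9; 4 → 4 → 4; 5 → 3 → 1; 6 → 2 → 7; 7 → 10 → 3; 8 → 5 → 6; 9 → 6 → 2; 10 → 1 → 8.
So pq in one-line form is 5 10 9 4 1 7 3 6 2 8.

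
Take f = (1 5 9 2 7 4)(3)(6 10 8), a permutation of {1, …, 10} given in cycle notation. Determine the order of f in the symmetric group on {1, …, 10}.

6

The cycle type of f is (6, 3, 1).
Since disjoint cycles commute, ord(f) = lcm(6, 3) = 6.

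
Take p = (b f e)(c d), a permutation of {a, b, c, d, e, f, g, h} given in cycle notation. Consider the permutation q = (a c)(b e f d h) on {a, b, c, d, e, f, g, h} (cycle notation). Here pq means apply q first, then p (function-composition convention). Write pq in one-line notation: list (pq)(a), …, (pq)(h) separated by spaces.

d b a h e c g f

(pq)(x) = p(q(x)). Computing each image: p(q(a)) = p(c) = d, p(q(b)) = p(e) = b, p(q(c)) = p(a) = a, p(q(d)) = p(h) = h, p(q(e)) = p(f) = e, p(q(f)) = p(d) = c, p(q(g)) = p(g) = g, p(q(h)) = p(b) = f.
Hence pq = [d b a h e c g f].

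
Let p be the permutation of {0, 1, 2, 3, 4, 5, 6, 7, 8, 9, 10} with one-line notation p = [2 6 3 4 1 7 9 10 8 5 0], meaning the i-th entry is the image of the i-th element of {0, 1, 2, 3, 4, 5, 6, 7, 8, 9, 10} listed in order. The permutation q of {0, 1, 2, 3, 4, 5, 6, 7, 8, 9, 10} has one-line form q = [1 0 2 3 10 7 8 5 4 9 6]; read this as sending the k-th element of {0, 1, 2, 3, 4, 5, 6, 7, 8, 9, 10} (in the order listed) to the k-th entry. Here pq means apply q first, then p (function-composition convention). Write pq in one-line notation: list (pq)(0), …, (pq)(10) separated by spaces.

6 2 3 4 0 10 8 7 1 5 9

(pq)(x) = p(q(x)). Computing each image: p(q(0)) = p(1) = 6, p(q(1)) = p(0) = 2, p(q(2)) = p(2) = 3, p(q(3)) = p(3) = 4, p(q(4)) = p(10) = 0, p(q(5)) = p(7) = 10, p(q(6)) = p(8) = 8, p(q(7)) = p(5) = 7, p(q(8)) = p(4) = 1, p(q(9)) = p(9) = 5, p(q(10)) = p(6) = 9.
Hence pq = [6 2 3 4 0 10 8 7 1 5 9].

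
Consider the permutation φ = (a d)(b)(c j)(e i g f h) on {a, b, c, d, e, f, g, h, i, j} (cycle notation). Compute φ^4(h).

f

h lies in the 5-cycle (e i g f h).
Stepping 4 places around the cycle: h → e → i → g → f.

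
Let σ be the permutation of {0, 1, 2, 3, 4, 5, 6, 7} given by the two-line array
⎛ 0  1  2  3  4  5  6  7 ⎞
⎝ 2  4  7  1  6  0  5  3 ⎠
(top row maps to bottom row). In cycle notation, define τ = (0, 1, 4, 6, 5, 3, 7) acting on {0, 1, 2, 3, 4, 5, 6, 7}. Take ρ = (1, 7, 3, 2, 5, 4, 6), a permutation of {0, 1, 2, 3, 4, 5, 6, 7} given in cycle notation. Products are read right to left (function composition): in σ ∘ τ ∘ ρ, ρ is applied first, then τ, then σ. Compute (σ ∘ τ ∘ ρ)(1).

2

(σ ∘ τ ∘ ρ)(1) = σ(τ(ρ(1))). ρ(1) = 7, then τ(7) = 0, then σ(0) = 2, so the result is 2.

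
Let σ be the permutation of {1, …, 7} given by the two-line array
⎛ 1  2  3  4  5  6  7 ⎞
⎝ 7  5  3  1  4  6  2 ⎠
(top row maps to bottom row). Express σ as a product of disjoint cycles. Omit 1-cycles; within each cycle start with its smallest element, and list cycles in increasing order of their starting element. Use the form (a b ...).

Iterating σ from 1 gives 1 → 7 → 2 → 5 → 4 → 1; that is the 5-cycle (1 7 2 5 4).
Continuing from each remaining unvisited element yields (1 7 2 5 4).

(1 7 2 5 4)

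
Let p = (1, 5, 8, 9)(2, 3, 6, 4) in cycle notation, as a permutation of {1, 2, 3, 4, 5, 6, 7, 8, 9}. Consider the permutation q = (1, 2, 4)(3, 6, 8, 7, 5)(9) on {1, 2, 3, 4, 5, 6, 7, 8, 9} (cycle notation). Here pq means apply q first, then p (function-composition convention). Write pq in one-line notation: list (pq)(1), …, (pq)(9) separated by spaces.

3 2 4 5 6 9 8 7 1

(pq)(x) = p(q(x)). Computing each image: p(q(1)) = p(2) = 3, p(q(2)) = p(4) = 2, p(q(3)) = p(6) = 4, p(q(4)) = p(1) = 5, p(q(5)) = p(3) = 6, p(q(6)) = p(8) = 9, p(q(7)) = p(5) = 8, p(q(8)) = p(7) = 7, p(q(9)) = p(9) = 1.
Hence pq = [3 2 4 5 6 9 8 7 1].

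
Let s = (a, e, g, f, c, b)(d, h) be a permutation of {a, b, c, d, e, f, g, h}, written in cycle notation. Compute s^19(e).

g

e lies in the 6-cycle (a, e, g, f, c, b).
Powers repeat with period 6 on this cycle, and 19 mod 6 = 1, so s^19(e) = s^1(e).
Stepping 1 place around the cycle: e → g.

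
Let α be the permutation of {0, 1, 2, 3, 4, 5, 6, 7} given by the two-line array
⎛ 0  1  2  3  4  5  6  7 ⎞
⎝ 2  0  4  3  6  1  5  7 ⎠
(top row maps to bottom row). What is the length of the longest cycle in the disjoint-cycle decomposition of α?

Decomposing into disjoint cycles gives (0 2 4 6 5 1); the longest has length 6.

6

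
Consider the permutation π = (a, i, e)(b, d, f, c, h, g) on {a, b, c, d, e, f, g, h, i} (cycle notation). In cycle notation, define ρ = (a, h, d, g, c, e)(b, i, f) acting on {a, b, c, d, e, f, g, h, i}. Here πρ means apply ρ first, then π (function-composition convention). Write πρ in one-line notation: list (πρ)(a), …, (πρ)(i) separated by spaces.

For each element, apply ρ then π: a → h → g; b → i → e; c → e → a; d → g → b; e → a → i; f → b → d; g → c → h; h → d → f; i → f → c.
So πρ in one-line form is g e a b i d h f c.

g e a b i d h f c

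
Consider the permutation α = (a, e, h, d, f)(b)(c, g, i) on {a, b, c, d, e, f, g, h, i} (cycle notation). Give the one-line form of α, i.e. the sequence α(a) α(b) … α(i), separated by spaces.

Image by image: a↦e, b↦b, c↦g, d↦f, e↦h, f↦a, g↦i, h↦d, i↦c.
Listing these in domain order gives e b g f h a i d c.

e b g f h a i d c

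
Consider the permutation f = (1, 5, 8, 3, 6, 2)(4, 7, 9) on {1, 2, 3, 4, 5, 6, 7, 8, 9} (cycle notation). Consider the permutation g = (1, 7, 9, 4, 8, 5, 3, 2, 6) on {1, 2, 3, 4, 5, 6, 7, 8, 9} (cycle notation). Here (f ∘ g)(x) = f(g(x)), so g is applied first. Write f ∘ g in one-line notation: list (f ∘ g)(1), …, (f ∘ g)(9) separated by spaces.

9 2 1 3 6 5 4 8 7

(f ∘ g)(x) = f(g(x)). Computing each image: f(g(1)) = f(7) = 9, f(g(2)) = f(6) = 2, f(g(3)) = f(2) = 1, f(g(4)) = f(8) = 3, f(g(5)) = f(3) = 6, f(g(6)) = f(1) = 5, f(g(7)) = f(9) = 4, f(g(8)) = f(5) = 8, f(g(9)) = f(4) = 7.
Hence f ∘ g = [9 2 1 3 6 5 4 8 7].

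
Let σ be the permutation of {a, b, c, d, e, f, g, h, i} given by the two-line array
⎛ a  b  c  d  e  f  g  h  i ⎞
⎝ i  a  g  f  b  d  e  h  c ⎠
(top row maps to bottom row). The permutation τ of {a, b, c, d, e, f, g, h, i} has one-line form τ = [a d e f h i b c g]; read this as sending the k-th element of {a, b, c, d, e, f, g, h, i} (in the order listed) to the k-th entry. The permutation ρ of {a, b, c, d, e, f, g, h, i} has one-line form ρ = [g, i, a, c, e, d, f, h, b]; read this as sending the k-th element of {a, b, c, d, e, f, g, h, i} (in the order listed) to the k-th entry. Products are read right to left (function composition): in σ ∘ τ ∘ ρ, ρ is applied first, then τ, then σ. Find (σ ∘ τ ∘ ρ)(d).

(σ ∘ τ ∘ ρ)(d) = σ(τ(ρ(d))). ρ(d) = c, then τ(c) = e, then σ(e) = b, so the result is b.

b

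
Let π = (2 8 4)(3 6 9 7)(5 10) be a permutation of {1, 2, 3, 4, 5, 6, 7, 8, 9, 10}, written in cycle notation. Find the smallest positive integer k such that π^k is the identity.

The disjoint cycles have lengths 4, 3, 2, 1.
The order of π is the least common multiple of its cycle lengths: lcm(4, 3, 2) = 12.

12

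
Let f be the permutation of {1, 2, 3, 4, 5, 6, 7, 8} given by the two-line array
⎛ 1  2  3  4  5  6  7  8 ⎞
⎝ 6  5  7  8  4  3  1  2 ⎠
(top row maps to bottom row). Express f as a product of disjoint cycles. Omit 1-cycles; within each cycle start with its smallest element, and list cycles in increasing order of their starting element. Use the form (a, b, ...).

(1, 6, 3, 7)(2, 5, 4, 8)

Start at 1 and follow images: 1 → 6 → 3 → 7 → 1, giving the cycle (1, 6, 3, 7).
Continuing from each remaining unvisited element yields (1, 6, 3, 7)(2, 5, 4, 8).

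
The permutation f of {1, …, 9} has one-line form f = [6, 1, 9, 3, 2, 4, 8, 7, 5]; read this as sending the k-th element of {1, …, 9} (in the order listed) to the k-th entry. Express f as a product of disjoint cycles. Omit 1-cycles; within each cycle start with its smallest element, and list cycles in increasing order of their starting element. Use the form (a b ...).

Iterating f from 1 gives 1 → 6 → 4 → 3 → 9 → 5 → 2 → 1; that is the 7-cycle (1 6 4 3 9 5 2).
Continuing from each remaining unvisited element yields (1 6 4 3 9 5 2)(7 8).

(1 6 4 3 9 5 2)(7 8)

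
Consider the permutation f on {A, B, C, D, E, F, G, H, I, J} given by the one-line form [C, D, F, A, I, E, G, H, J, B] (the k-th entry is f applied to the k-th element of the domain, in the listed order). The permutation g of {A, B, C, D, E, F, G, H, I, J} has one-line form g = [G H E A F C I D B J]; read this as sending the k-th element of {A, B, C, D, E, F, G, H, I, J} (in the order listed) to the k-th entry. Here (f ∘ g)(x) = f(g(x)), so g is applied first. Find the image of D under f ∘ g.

First apply g: g(D) = A, then f(A) = C. Thus (f ∘ g)(D) = C.

C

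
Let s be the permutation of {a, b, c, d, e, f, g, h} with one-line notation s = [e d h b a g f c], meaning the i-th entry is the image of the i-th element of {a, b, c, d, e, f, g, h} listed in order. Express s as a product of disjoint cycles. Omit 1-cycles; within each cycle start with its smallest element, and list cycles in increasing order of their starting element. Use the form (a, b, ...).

(a, e)(b, d)(c, h)(f, g)

From a: a → e → a, closing the cycle (a, e).
Repeating from the next unused element and collecting all non-trivial cycles gives (a, e)(b, d)(c, h)(f, g).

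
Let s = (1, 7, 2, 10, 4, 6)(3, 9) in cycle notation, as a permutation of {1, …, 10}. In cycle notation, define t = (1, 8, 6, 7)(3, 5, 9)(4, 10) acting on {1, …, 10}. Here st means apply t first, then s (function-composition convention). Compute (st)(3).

5

(st)(3) = s(t(3)). t(3) = 5, then s(5) = 5. So (st)(3) = 5.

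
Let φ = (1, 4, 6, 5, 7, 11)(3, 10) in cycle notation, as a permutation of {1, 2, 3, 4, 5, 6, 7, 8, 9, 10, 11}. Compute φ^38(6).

6 lies in the 6-cycle (1, 4, 6, 5, 7, 11).
Since the cycle has length 6, φ^38 acts on it the same as φ^2 (38 mod 6 = 2).
Advancing 2 steps from 6: 6 → 5 → 7.

7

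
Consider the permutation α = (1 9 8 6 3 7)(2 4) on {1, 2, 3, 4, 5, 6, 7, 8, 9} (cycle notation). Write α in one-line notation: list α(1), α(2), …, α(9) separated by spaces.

9 4 7 2 5 3 1 6 8

Image by image: 1→9, 2→4, 3→7, 4→2, 5→5, 6→3, 7→1, 8→6, 9→8.
So the one-line form is 9 4 7 2 5 3 1 6 8.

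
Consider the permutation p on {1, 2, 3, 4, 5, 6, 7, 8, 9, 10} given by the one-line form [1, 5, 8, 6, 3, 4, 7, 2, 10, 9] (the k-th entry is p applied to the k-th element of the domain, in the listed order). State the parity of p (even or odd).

odd

In disjoint-cycle form the cycle lengths are 4, 2, 2, 1, 1.
A cycle is odd iff its length is even; p has 3 even-length cycles, so sgn(p) = (−1)^3 and p is odd.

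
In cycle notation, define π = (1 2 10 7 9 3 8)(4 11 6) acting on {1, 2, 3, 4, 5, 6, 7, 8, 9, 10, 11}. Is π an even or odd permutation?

The cycle lengths are 7, 3, 1.
A cycle is odd iff its length is even; π has 0 even-length cycles, so sgn(π) = (−1)^0 and π is even.

even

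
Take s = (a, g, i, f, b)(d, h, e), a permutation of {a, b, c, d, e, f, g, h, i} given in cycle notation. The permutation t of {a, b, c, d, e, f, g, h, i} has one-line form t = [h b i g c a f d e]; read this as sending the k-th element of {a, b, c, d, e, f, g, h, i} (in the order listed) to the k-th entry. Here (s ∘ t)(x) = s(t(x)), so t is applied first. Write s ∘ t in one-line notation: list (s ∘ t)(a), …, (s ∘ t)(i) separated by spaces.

(s ∘ t)(x) = s(t(x)). Computing each image: s(t(a)) = s(h) = e, s(t(b)) = s(b) = a, s(t(c)) = s(i) = f, s(t(d)) = s(g) = i, s(t(e)) = s(c) = c, s(t(f)) = s(a) = g, s(t(g)) = s(f) = b, s(t(h)) = s(d) = h, s(t(i)) = s(e) = d.
Hence s ∘ t = [e a f i c g b h d].

e a f i c g b h d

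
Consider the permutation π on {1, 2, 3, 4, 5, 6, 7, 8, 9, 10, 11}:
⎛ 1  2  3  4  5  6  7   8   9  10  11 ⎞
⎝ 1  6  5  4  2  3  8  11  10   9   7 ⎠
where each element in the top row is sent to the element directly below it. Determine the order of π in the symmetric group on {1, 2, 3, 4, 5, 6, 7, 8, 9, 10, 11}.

The disjoint-cycle form of π has cycle lengths 4, 3, 2, 1, 1.
Since disjoint cycles commute, ord(π) = lcm(4, 3, 2) = 12.

12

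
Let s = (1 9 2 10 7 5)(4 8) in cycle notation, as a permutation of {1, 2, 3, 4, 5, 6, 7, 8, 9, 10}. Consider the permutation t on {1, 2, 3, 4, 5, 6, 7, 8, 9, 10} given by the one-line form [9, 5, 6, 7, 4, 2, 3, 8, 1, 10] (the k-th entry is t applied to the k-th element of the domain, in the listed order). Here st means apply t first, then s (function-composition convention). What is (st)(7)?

3

First apply t: t(7) = 3, then s(3) = 3. Thus (st)(7) = 3.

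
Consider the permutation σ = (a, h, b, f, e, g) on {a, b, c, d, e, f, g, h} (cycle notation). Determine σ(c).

c

c does not appear in any cycle of σ, so it is a fixed point: σ(c) = c.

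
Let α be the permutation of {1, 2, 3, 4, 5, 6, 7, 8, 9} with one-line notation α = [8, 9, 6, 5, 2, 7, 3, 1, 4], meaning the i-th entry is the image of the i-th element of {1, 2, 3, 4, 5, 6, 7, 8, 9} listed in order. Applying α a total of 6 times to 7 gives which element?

7

Tracing 7 → 3 → … returns to 7 after 3 steps, so 7 lies in a 3-cycle (3, 6, 7).
Since the cycle has length 3, α^6 acts on it the same as α^0 (6 mod 3 = 0).
So α^6(7) = 7.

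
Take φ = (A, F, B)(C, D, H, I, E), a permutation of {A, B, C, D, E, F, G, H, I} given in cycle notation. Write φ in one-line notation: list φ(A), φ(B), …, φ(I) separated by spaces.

F A D H C B G I E

Reading each image from the cycles: A↦F, B↦A, C↦D, D↦H, E↦C, F↦B, G↦G, H↦I, I↦E.
Listing these in domain order gives F A D H C B G I E.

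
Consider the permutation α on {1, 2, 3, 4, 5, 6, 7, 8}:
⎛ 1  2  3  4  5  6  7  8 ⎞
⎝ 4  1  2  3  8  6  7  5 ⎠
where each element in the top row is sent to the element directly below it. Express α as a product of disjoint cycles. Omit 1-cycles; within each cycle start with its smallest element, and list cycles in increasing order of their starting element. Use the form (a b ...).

From 1: 1 → 4 → 3 → 2 → 1, closing the cycle (1 4 3 2).
Repeating from the next unused element and collecting all non-trivial cycles gives (1 4 3 2)(5 8).

(1 4 3 2)(5 8)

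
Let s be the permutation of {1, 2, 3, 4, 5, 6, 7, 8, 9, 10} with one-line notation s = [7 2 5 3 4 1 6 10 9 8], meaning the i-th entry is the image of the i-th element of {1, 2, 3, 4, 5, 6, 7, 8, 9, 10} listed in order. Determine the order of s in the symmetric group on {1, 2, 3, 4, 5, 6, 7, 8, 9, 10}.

The disjoint-cycle form of s has cycle lengths 3, 3, 2, 1, 1.
The order is lcm(3, 3, 2) = 6.

6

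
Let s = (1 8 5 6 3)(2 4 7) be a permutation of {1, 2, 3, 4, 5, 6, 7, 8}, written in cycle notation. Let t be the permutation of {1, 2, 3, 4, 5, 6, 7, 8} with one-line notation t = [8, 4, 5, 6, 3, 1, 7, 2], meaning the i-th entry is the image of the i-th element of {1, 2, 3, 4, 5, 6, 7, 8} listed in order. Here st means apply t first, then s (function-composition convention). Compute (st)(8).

4

t(8) = 2, then s(2) = 4; composing gives (st)(8) = 4.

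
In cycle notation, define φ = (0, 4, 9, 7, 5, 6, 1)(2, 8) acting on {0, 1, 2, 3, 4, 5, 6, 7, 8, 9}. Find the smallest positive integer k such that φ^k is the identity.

14

The disjoint cycles have lengths 7, 2, 1.
Since disjoint cycles commute, ord(φ) = lcm(7, 2) = 14.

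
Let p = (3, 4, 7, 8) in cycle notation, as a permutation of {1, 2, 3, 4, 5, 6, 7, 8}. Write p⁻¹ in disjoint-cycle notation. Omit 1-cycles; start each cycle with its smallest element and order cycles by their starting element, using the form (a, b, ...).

If p sends a → b within a cycle, p⁻¹ sends b → a; equivalently, reverse each cycle.
After reversing and putting each cycle's least element first, p⁻¹ = (3, 8, 7, 4).

(3, 8, 7, 4)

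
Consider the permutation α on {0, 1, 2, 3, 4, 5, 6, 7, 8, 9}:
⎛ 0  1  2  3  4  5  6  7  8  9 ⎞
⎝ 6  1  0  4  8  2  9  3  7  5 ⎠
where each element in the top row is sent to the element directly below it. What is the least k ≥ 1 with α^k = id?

Decomposing into disjoint cycles gives cycle lengths 5, 4, 1.
The order is lcm(5, 4) = 20.

20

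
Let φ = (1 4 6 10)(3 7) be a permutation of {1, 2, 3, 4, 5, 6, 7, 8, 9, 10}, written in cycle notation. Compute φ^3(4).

1

4 lies in the 4-cycle (1 4 6 10).
Stepping 3 places around the cycle: 4 → 6 → 10 → 1.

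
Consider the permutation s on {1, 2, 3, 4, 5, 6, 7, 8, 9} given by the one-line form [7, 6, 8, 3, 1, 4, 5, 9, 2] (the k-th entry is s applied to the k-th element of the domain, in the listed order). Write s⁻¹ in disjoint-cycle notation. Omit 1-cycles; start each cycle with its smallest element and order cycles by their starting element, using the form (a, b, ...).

(1, 5, 7)(2, 9, 8, 3, 4, 6)

The cycle decomposition of s is (1, 7, 5)(2, 6, 4, 3, 8, 9).
The inverse reverses every cycle; in canonical form, s⁻¹ = (1, 5, 7)(2, 9, 8, 3, 4, 6).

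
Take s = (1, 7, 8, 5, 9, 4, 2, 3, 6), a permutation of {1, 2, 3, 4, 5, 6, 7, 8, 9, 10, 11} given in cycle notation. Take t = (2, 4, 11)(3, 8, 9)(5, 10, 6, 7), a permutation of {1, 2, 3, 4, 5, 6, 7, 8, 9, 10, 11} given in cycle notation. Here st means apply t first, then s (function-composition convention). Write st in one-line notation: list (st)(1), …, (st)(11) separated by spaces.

7 2 5 11 10 8 9 4 6 1 3

(st)(x) = s(t(x)). Computing each image: s(t(1)) = s(1) = 7, s(t(2)) = s(4) = 2, s(t(3)) = s(8) = 5, s(t(4)) = s(11) = 11, s(t(5)) = s(10) = 10, s(t(6)) = s(7) = 8, s(t(7)) = s(5) = 9, s(t(8)) = s(9) = 4, s(t(9)) = s(3) = 6, s(t(10)) = s(6) = 1, s(t(11)) = s(2) = 3.
Hence st = [7 2 5 11 10 8 9 4 6 1 3].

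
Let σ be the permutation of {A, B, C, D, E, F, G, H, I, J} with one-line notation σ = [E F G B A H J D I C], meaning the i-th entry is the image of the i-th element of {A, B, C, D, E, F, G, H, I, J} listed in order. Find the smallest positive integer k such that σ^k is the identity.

Writing σ as disjoint cycles, the cycle lengths are 4, 3, 2, 1.
The order is lcm(4, 3, 2) = 12.

12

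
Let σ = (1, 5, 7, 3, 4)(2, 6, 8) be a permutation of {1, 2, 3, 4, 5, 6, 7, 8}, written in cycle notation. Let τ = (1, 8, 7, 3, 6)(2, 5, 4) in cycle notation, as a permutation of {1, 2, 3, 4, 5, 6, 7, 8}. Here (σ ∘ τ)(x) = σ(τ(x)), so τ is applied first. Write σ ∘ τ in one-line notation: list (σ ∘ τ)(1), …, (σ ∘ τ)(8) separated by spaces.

2 7 8 6 1 5 4 3

(σ ∘ τ)(x) = σ(τ(x)). Computing each image: σ(τ(1)) = σ(8) = 2, σ(τ(2)) = σ(5) = 7, σ(τ(3)) = σ(6) = 8, σ(τ(4)) = σ(2) = 6, σ(τ(5)) = σ(4) = 1, σ(τ(6)) = σ(1) = 5, σ(τ(7)) = σ(3) = 4, σ(τ(8)) = σ(7) = 3.
Hence σ ∘ τ = [2 7 8 6 1 5 4 3].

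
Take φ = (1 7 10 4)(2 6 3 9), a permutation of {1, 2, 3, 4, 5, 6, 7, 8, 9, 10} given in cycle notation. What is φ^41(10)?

10 lies in the 4-cycle (1 7 10 4).
Powers repeat with period 4 on this cycle, and 41 mod 4 = 1, so φ^41(10) = φ^1(10).
Stepping 1 place around the cycle: 10 → 4.

4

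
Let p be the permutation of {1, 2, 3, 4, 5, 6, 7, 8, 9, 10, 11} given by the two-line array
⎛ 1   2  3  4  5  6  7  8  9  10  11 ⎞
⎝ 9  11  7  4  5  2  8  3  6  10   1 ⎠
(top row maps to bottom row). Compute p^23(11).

6

Tracing 11 → 1 → … returns to 11 after 5 steps, so 11 lies in a 5-cycle (1 9 6 2 11).
On a 5-cycle, p^5 is the identity, so p^23 = p^3 there (23 ≡ 3 mod 5).
Stepping 3 places around the cycle: 11 → 1 → 9 → 6.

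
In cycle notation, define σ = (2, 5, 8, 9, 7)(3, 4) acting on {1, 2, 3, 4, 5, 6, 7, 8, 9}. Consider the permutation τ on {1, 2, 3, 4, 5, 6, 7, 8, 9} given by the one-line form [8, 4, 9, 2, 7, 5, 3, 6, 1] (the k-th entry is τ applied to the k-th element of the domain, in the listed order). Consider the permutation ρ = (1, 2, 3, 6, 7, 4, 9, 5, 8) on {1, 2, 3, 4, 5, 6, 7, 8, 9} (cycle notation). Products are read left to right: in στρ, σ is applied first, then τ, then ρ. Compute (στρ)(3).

3

(στρ)(3) = ρ(τ(σ(3))). σ(3) = 4, then τ(4) = 2, then ρ(2) = 3, so the result is 3.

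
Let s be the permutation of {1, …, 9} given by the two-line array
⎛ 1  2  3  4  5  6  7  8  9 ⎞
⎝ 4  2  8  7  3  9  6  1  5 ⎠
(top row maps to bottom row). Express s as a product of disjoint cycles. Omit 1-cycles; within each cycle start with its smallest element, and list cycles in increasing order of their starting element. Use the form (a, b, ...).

Start at 1 and follow images: 1 → 4 → 7 → 6 → 9 → 5 → 3 → 8 → 1, giving the cycle (1, 4, 7, 6, 9, 5, 3, 8).
Repeating from the next unused element and collecting all non-trivial cycles gives (1, 4, 7, 6, 9, 5, 3, 8).

(1, 4, 7, 6, 9, 5, 3, 8)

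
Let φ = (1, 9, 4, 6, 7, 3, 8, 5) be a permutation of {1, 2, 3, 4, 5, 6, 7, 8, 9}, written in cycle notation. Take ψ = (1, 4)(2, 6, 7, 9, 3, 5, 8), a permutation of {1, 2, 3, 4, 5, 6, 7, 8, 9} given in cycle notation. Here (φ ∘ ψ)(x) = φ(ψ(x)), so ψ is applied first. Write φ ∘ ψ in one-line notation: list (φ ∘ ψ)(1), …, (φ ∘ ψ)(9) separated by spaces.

6 7 1 9 5 3 4 2 8

(φ ∘ ψ)(x) = φ(ψ(x)). Computing each image: φ(ψ(1)) = φ(4) = 6, φ(ψ(2)) = φ(6) = 7, φ(ψ(3)) = φ(5) = 1, φ(ψ(4)) = φ(1) = 9, φ(ψ(5)) = φ(8) = 5, φ(ψ(6)) = φ(7) = 3, φ(ψ(7)) = φ(9) = 4, φ(ψ(8)) = φ(2) = 2, φ(ψ(9)) = φ(3) = 8.
Hence φ ∘ ψ = [6 7 1 9 5 3 4 2 8].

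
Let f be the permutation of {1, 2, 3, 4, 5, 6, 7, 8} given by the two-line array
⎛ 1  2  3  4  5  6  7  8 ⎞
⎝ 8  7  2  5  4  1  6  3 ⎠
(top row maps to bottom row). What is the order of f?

6

The disjoint-cycle form of f has cycle lengths 6, 2.
Since disjoint cycles commute, ord(f) = lcm(6, 2) = 6.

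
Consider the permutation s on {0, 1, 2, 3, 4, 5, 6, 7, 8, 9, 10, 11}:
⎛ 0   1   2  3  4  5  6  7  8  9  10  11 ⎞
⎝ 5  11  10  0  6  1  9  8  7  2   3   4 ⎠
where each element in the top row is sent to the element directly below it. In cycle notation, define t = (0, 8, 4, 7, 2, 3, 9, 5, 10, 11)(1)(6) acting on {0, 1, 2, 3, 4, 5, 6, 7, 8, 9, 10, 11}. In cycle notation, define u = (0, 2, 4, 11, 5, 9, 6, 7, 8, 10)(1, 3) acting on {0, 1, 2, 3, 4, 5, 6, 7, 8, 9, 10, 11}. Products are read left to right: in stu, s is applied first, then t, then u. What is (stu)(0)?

0

Apply the permutations in order: s(0) = 5, then t(5) = 10, then u(10) = 0. So (stu)(0) = 0.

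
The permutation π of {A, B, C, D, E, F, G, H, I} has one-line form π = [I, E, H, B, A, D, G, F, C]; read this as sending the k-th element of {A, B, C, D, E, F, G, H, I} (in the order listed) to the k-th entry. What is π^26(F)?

B

Tracing F → D → … returns to F after 8 steps, so F lies in an 8-cycle (A, I, C, H, F, D, B, E).
On an 8-cycle, π^8 is the identity, so π^26 = π^2 there (26 ≡ 2 mod 8).
Advancing 2 steps from F: F → D → B.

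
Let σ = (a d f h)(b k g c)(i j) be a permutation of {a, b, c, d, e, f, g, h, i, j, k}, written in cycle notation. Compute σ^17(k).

g

k lies in the 4-cycle (b k g c).
On a 4-cycle, σ^4 is the identity, so σ^17 = σ^1 there (17 ≡ 1 mod 4).
Stepping 1 place around the cycle: k → g.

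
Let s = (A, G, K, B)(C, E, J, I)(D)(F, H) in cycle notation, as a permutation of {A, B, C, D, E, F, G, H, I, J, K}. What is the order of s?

The cycle type of s is (4, 4, 2, 1).
Since disjoint cycles commute, ord(s) = lcm(4, 4, 2) = 4.

4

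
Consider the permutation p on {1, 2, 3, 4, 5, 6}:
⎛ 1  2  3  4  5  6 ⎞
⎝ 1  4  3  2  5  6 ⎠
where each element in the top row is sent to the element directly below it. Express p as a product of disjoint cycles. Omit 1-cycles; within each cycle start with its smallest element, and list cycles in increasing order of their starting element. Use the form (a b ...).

(2 4)

From 2: 2 → 4 → 2, closing the cycle (2 4).
Continuing from each remaining unvisited element yields (2 4).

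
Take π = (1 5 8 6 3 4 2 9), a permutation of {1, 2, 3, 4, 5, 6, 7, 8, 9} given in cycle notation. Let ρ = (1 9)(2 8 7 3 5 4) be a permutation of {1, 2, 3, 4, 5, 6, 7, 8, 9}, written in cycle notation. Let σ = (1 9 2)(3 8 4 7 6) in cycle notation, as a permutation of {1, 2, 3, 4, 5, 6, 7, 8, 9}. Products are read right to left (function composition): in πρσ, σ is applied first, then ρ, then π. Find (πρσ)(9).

Chase 9: σ(9) = 2; ρ(2) = 8; π(8) = 6. Hence (πρσ)(9) = 6.

6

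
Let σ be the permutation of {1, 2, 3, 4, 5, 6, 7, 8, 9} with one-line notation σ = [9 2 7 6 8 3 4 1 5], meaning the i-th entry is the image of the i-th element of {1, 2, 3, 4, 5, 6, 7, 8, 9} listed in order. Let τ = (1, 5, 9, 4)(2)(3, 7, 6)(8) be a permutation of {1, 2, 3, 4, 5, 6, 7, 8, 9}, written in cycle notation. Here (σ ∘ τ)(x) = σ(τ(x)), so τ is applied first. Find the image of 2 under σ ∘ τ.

First apply τ: τ(2) = 2, then σ(2) = 2. Thus (σ ∘ τ)(2) = 2.

2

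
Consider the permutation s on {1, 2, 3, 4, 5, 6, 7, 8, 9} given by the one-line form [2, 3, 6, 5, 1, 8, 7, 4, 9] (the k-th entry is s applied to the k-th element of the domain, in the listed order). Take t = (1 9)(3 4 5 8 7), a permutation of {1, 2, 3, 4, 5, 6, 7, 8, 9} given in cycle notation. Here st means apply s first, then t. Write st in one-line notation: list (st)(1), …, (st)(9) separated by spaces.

(st)(x) = t(s(x)). Computing each image: t(s(1)) = t(2) = 2, t(s(2)) = t(3) = 4, t(s(3)) = t(6) = 6, t(s(4)) = t(5) = 8, t(s(5)) = t(1) = 9, t(s(6)) = t(8) = 7, t(s(7)) = t(7) = 3, t(s(8)) = t(4) = 5, t(s(9)) = t(9) = 1.
Hence st = [2 4 6 8 9 7 3 5 1].

2 4 6 8 9 7 3 5 1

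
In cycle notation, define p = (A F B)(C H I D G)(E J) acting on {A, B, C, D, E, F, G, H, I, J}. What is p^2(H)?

H lies in the 5-cycle (C H I D G).
Advancing 2 steps from H: H → I → D.

D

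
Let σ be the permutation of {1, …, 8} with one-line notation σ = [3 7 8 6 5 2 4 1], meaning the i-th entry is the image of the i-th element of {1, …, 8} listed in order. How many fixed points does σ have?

1

The fixed points (elements with σ(x) = x) are {5}, so there is 1.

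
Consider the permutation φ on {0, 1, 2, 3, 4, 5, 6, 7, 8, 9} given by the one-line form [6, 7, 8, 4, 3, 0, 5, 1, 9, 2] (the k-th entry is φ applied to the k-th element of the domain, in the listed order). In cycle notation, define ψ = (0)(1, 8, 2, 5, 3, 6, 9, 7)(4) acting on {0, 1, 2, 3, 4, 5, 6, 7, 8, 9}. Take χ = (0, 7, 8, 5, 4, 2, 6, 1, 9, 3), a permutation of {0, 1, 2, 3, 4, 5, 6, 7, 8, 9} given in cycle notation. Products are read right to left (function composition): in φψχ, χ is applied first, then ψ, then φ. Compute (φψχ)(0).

7

(φψχ)(0) = φ(ψ(χ(0))). χ(0) = 7, then ψ(7) = 1, then φ(1) = 7, so the result is 7.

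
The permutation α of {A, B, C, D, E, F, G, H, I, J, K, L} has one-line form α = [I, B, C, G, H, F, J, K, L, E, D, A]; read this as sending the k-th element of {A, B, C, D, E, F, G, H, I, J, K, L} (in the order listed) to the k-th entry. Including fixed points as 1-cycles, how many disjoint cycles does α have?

5

The cycle decomposition is (A I L)(B)(C)(D G J E H K)(F), which has 5 cycles (counting 1-cycles).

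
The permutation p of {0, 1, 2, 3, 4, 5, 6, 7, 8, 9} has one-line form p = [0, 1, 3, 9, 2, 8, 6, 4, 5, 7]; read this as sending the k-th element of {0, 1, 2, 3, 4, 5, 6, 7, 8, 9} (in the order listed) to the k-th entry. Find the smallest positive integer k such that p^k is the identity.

Writing p as disjoint cycles, the cycle lengths are 5, 2, 1, 1, 1.
The order of p is the least common multiple of its cycle lengths: lcm(5, 2) = 10.

10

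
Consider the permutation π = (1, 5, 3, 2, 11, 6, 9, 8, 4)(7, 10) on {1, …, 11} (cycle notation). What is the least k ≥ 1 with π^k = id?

The disjoint cycles have lengths 9, 2.
The order of π is the least common multiple of its cycle lengths: lcm(9, 2) = 18.

18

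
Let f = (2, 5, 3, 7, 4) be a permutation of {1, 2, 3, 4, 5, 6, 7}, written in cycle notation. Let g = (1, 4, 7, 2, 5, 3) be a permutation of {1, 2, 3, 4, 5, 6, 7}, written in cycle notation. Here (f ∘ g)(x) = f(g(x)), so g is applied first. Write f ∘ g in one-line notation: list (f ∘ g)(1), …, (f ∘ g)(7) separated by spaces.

Chase each element through g then f: 1 → 4 → 2; 2 → 5 → 3; 3 → 1 → 1; 4 → 7 → 4; 5 → 3 → 7; 6 → 6 → 6; 7 → 2 → 5.
So f ∘ g in one-line form is 2 3 1 4 7 6 5.

2 3 1 4 7 6 5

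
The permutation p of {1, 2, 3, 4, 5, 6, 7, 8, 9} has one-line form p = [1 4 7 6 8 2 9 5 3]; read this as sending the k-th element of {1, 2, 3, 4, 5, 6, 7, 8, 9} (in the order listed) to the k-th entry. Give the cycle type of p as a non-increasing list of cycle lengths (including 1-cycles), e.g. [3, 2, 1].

[3, 3, 2, 1]

The disjoint cycles are (1)(2 4 6)(3 7 9)(5 8), with lengths 3, 3, 2, 1 in non-increasing order.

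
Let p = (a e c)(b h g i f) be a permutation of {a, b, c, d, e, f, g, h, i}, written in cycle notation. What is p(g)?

g appears in (b h g i f); the next entry (wrapping around) is i.

i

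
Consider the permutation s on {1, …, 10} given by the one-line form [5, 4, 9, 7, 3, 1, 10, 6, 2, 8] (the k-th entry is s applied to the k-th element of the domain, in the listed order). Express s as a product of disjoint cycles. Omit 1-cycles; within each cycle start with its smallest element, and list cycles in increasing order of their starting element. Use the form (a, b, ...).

(1, 5, 3, 9, 2, 4, 7, 10, 8, 6)

Start at 1 and follow images: 1 → 5 → 3 → 9 → 2 → 4 → 7 → 10 → 8 → 6 → 1, giving the cycle (1, 5, 3, 9, 2, 4, 7, 10, 8, 6).
Continuing from each remaining unvisited element yields (1, 5, 3, 9, 2, 4, 7, 10, 8, 6).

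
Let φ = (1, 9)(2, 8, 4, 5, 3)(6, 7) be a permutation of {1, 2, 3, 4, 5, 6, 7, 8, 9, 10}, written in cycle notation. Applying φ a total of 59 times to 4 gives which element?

4 lies in the 5-cycle (2, 8, 4, 5, 3).
Since the cycle has length 5, φ^59 acts on it the same as φ^4 (59 mod 5 = 4).
Advancing 4 steps from 4: 4 → 5 → 3 → 2 → 8.

8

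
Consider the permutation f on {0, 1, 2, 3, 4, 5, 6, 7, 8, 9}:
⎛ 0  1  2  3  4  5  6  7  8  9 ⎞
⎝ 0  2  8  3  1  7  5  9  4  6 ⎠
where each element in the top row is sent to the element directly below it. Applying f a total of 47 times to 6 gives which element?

Tracing 6 → 5 → … returns to 6 after 4 steps, so 6 lies in a 4-cycle (5 7 9 6).
Since the cycle has length 4, f^47 acts on it the same as f^3 (47 mod 4 = 3).
Advancing 3 steps from 6: 6 → 5 → 7 → 9.

9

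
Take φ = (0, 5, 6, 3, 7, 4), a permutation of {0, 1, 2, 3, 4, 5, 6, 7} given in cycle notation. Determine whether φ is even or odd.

odd

The cycle lengths are 6, 1, 1.
A cycle is odd iff its length is even; φ has 1 even-length cycle, so sgn(φ) = (−1)^1 and φ is odd.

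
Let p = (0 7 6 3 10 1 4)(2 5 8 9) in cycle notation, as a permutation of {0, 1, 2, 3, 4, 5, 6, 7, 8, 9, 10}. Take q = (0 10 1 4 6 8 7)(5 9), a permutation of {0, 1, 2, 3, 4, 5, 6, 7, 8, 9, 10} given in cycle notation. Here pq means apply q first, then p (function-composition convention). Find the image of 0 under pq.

(pq)(0) = p(q(0)). q(0) = 10, then p(10) = 1. So (pq)(0) = 1.

1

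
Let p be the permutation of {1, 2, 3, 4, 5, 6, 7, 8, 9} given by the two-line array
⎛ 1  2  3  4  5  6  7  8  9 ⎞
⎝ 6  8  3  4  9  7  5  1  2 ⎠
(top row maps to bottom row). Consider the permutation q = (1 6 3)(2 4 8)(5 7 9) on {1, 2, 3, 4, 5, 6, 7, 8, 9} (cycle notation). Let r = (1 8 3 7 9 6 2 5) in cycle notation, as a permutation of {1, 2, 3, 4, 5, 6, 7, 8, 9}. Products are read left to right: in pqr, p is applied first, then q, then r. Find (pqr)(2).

(pqr)(2) = r(q(p(2))). p(2) = 8, then q(8) = 2, then r(2) = 5, so the result is 5.

5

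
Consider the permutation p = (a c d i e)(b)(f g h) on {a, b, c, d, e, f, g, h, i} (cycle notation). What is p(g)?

h

In the cycle (f g h), g is followed by h, so p(g) = h.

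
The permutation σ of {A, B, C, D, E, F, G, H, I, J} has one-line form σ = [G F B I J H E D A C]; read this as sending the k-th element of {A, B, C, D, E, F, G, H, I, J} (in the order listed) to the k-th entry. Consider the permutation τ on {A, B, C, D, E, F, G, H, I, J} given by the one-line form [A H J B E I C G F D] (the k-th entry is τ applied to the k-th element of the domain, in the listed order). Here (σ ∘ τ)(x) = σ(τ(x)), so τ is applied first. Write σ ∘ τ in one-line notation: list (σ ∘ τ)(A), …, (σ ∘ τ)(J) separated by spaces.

Chase each element through τ then σ: A → A → G; B → H → D; C → J → C; D → B → F; E → E → J; F → I → A; G → C → B; H → G → E; I → F → H; J → D → I.
Collecting the images, σ ∘ τ = [G D C F J A B E H I].

G D C F J A B E H I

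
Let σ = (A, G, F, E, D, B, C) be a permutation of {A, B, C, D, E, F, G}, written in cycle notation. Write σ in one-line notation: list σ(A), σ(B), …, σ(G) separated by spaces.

G C A B D E F

Image by image: A→G, B→C, C→A, D→B, E→D, F→E, G→F.
So the one-line form is G C A B D E F.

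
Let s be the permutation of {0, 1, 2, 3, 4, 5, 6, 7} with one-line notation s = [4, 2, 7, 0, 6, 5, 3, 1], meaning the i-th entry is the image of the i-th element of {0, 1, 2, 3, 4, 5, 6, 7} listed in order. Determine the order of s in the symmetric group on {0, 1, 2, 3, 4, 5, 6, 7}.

12

Decomposing into disjoint cycles gives cycle lengths 4, 3, 1.
Since disjoint cycles commute, ord(s) = lcm(4, 3) = 12.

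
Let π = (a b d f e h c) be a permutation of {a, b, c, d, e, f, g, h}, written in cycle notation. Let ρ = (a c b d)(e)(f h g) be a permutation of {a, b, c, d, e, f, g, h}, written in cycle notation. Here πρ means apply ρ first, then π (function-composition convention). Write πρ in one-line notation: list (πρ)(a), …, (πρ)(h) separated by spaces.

(πρ)(x) = π(ρ(x)). Computing each image: π(ρ(a)) = π(c) = a, π(ρ(b)) = π(d) = f, π(ρ(c)) = π(b) = d, π(ρ(d)) = π(a) = b, π(ρ(e)) = π(e) = h, π(ρ(f)) = π(h) = c, π(ρ(g)) = π(f) = e, π(ρ(h)) = π(g) = g.
Hence πρ = [a f d b h c e g].

a f d b h c e g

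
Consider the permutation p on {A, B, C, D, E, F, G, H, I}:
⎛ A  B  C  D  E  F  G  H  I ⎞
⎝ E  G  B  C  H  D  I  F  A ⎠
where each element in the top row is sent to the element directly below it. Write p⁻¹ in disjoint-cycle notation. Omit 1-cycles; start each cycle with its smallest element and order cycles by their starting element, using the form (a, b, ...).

(A, I, G, B, C, D, F, H, E)

First write p in disjoint cycles: (A, E, H, F, D, C, B, G, I).
Reversing each cycle (and rotating so the smallest element leads) gives p⁻¹ = (A, I, G, B, C, D, F, H, E).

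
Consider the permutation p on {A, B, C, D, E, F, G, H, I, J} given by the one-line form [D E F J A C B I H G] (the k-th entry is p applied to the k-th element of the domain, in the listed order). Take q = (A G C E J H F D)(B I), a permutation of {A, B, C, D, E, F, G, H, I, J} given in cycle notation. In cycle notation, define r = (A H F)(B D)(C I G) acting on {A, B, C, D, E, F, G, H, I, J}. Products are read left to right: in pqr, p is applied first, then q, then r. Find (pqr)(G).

G

Chase G: p(G) = B; q(B) = I; r(I) = G. Hence (pqr)(G) = G.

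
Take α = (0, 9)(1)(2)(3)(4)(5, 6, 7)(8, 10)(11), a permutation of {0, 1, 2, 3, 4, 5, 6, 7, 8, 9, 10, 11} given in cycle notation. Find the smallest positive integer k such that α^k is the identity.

The disjoint cycles have lengths 3, 2, 2, 1, 1, 1, 1, 1.
Since disjoint cycles commute, ord(α) = lcm(3, 2, 2) = 6.

6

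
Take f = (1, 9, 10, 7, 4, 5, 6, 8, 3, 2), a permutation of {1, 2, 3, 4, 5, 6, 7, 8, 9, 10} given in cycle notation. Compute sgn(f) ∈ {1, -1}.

-1

The cycle lengths are 10.
A cycle is odd iff its length is even; f has 1 even-length cycle, so sgn(f) = (−1)^1 and f is odd.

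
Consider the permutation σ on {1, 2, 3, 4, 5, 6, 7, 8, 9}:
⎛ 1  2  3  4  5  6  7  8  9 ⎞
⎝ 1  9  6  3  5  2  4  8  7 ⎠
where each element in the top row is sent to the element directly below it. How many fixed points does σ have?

The fixed points (elements with σ(x) = x) are {1, 5, 8}, so there are 3.

3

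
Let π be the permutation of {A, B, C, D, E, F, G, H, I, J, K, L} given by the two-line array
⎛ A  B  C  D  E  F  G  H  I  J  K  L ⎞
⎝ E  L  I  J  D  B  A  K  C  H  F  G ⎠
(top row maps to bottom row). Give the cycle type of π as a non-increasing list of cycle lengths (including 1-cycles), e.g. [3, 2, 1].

The disjoint cycles are (A, E, D, J, H, K, F, B, L, G)(C, I), with lengths 10, 2 in non-increasing order.

[10, 2]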